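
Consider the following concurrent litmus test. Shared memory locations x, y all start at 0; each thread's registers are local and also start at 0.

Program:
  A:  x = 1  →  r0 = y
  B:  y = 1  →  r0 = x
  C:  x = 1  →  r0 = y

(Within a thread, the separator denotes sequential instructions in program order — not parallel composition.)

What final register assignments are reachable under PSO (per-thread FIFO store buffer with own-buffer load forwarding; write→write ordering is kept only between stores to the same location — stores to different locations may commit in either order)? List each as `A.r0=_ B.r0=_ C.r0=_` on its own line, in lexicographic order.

A.r0=0 B.r0=0 C.r0=0
A.r0=0 B.r0=0 C.r0=1
A.r0=0 B.r0=1 C.r0=0
A.r0=0 B.r0=1 C.r0=1
A.r0=1 B.r0=0 C.r0=0
A.r0=1 B.r0=0 C.r0=1
A.r0=1 B.r0=1 C.r0=0
A.r0=1 B.r0=1 C.r0=1

outcome vector order: (A.r0,B.r0,C.r0)
|PSO outcomes| = 8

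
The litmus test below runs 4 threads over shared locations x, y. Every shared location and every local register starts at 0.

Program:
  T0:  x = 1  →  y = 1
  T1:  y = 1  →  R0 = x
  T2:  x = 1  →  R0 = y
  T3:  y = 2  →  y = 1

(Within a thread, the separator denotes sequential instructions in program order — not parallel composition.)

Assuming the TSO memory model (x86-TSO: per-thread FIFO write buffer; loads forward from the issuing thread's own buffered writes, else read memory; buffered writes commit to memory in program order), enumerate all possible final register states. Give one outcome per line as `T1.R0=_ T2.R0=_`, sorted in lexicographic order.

outcome vector order: (T1.R0,T2.R0)
|TSO outcomes| = 6

T1.R0=0 T2.R0=0
T1.R0=0 T2.R0=1
T1.R0=0 T2.R0=2
T1.R0=1 T2.R0=0
T1.R0=1 T2.R0=1
T1.R0=1 T2.R0=2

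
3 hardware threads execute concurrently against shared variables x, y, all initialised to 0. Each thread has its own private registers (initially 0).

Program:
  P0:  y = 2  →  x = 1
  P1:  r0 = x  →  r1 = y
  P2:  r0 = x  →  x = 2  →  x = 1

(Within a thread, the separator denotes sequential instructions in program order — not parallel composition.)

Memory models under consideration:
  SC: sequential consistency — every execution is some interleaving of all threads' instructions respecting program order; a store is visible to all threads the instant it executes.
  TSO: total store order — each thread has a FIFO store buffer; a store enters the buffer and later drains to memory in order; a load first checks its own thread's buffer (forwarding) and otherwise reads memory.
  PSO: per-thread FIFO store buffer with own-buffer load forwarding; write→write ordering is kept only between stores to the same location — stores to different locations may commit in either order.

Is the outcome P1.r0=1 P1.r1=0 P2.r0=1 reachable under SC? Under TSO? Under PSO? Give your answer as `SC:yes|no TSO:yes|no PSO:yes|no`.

outcome vector order: (P1.r0,P1.r1,P2.r0)
SC (10): <0 0 0>, <0 0 1>, <0 2 0>, <0 2 1>, <1 0 0>, <1 2 0>, <1 2 1>, <2 0 0>, <2 2 0>, <2 2 1>
TSO (10): <0 0 0>, <0 0 1>, <0 2 0>, <0 2 1>, <1 0 0>, <1 2 0>, <1 2 1>, <2 0 0>, <2 2 0>, <2 2 1>
PSO (12): <0 0 0>, <0 0 1>, <0 2 0>, <0 2 1>, <1 0 0>, <1 0 1>, <1 2 0>, <1 2 1>, <2 0 0>, <2 0 1>, <2 2 0>, <2 2 1>
target <1 0 1> ∈ {PSO}

SC:no TSO:no PSO:yes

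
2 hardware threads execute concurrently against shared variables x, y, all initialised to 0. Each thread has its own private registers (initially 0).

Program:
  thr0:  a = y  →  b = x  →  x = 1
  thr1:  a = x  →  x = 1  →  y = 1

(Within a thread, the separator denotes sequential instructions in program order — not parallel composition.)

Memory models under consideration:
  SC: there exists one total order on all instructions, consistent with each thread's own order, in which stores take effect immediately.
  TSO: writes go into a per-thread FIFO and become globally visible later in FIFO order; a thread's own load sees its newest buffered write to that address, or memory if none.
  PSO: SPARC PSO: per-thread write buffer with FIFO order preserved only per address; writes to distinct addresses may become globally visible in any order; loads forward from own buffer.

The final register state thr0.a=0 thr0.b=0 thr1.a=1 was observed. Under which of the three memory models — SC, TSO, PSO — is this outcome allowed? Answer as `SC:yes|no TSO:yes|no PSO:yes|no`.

SC:yes TSO:yes PSO:yes

outcome vector order: (thr0.a,thr0.b,thr1.a)
[SC] allowed = {000, 001, 010, 110}
[TSO] allowed = {000, 001, 010, 110}
[PSO] allowed = {000, 001, 010, 100, 110}
target 001 ∈ {SC,TSO,PSO}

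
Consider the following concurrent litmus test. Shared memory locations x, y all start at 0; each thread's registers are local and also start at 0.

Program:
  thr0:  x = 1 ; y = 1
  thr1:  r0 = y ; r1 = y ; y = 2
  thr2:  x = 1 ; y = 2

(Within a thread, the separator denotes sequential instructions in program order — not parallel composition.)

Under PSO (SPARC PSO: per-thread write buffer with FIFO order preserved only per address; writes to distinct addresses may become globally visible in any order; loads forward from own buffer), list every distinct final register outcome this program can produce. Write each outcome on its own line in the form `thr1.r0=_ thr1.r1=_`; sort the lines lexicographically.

thr1.r0=0 thr1.r1=0
thr1.r0=0 thr1.r1=1
thr1.r0=0 thr1.r1=2
thr1.r0=1 thr1.r1=1
thr1.r0=1 thr1.r1=2
thr1.r0=2 thr1.r1=1
thr1.r0=2 thr1.r1=2

outcome vector order: (thr1.r0,thr1.r1)
|PSO outcomes| = 7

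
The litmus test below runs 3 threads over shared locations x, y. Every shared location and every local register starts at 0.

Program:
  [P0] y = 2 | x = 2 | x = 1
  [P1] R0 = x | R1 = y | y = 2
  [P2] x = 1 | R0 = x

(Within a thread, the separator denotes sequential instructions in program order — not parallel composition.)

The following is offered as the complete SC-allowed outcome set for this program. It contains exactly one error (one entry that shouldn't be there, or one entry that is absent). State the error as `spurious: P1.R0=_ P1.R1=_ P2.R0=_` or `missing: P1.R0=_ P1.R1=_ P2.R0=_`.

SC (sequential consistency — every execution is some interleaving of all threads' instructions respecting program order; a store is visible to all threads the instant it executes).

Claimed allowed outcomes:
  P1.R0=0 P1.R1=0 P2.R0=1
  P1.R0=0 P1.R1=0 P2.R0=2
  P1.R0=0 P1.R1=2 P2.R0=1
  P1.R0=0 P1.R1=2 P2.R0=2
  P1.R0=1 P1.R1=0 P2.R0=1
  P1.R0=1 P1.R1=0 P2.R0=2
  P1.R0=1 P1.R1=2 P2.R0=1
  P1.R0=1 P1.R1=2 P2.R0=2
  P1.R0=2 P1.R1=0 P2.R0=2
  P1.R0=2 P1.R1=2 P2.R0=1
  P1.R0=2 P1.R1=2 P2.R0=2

outcome vector order: (P1.R0,P1.R1,P2.R0)
SC (10): (0,0,1); (0,0,2); (0,2,1); (0,2,2); (1,0,1); (1,0,2); (1,2,1); (1,2,2); (2,2,1); (2,2,2)
claimed∖SC = {(2,0,2)}

spurious: P1.R0=2 P1.R1=0 P2.R0=2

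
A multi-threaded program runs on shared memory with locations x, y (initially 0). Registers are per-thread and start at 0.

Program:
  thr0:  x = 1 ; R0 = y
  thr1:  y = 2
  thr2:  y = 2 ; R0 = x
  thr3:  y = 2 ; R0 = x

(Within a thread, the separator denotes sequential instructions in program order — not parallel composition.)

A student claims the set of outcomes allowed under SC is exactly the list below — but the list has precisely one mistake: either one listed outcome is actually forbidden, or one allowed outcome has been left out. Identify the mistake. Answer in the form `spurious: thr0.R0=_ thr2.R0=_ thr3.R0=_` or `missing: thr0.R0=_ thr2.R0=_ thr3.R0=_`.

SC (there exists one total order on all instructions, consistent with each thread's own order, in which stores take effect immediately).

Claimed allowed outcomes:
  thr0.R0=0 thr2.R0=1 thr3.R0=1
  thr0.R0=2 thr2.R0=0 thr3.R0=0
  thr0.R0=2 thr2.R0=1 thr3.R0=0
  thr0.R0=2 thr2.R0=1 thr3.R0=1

missing: thr0.R0=2 thr2.R0=0 thr3.R0=1

outcome vector order: (thr0.R0,thr2.R0,thr3.R0)
under SC → 011, 200, 201, 210, 211
SC∖claimed = {201}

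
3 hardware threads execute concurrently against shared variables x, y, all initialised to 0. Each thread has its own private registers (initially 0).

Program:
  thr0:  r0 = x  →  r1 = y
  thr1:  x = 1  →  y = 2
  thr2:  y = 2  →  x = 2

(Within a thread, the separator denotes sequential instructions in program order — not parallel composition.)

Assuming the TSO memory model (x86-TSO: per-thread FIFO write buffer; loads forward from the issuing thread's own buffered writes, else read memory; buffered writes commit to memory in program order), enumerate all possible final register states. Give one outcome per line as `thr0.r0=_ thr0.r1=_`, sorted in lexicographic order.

outcome vector order: (thr0.r0,thr0.r1)
|TSO outcomes| = 5

thr0.r0=0 thr0.r1=0
thr0.r0=0 thr0.r1=2
thr0.r0=1 thr0.r1=0
thr0.r0=1 thr0.r1=2
thr0.r0=2 thr0.r1=2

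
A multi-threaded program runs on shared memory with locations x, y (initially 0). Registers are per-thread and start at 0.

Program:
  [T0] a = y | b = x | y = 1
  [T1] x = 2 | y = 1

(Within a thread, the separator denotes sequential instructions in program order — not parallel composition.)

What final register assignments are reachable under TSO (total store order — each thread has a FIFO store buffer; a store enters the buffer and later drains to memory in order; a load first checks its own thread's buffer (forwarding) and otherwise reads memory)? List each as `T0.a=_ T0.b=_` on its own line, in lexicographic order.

T0.a=0 T0.b=0
T0.a=0 T0.b=2
T0.a=1 T0.b=2

outcome vector order: (T0.a,T0.b)
|TSO outcomes| = 3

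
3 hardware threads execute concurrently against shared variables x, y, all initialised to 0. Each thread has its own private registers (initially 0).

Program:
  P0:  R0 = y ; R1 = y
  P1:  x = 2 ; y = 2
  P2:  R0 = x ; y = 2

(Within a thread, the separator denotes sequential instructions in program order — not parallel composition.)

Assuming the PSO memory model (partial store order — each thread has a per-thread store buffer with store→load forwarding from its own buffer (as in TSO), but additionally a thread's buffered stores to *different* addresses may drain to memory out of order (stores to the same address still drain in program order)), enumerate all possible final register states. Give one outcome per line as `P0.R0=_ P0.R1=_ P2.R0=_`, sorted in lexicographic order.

P0.R0=0 P0.R1=0 P2.R0=0
P0.R0=0 P0.R1=0 P2.R0=2
P0.R0=0 P0.R1=2 P2.R0=0
P0.R0=0 P0.R1=2 P2.R0=2
P0.R0=2 P0.R1=2 P2.R0=0
P0.R0=2 P0.R1=2 P2.R0=2

outcome vector order: (P0.R0,P0.R1,P2.R0)
|PSO outcomes| = 6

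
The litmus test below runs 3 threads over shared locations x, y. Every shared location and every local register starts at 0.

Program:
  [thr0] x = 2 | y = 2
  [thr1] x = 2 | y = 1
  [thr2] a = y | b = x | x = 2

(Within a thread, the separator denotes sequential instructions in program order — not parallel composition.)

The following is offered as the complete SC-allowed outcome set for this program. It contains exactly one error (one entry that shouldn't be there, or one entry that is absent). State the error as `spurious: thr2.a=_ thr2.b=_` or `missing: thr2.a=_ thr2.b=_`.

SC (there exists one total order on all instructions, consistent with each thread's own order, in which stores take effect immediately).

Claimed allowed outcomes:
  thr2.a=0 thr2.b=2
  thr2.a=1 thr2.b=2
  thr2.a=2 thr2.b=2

missing: thr2.a=0 thr2.b=0

outcome vector order: (thr2.a,thr2.b)
SC (4): (0,0) (0,2) (1,2) (2,2)
SC∖claimed = {(0,0)}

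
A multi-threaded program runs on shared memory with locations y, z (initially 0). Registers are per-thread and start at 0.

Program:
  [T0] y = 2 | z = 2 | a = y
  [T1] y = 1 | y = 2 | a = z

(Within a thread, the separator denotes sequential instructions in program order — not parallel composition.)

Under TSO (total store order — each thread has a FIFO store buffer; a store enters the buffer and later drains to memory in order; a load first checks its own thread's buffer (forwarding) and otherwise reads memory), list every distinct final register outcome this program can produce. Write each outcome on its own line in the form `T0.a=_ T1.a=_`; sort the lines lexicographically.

outcome vector order: (T0.a,T1.a)
|TSO outcomes| = 4

T0.a=1 T1.a=0
T0.a=1 T1.a=2
T0.a=2 T1.a=0
T0.a=2 T1.a=2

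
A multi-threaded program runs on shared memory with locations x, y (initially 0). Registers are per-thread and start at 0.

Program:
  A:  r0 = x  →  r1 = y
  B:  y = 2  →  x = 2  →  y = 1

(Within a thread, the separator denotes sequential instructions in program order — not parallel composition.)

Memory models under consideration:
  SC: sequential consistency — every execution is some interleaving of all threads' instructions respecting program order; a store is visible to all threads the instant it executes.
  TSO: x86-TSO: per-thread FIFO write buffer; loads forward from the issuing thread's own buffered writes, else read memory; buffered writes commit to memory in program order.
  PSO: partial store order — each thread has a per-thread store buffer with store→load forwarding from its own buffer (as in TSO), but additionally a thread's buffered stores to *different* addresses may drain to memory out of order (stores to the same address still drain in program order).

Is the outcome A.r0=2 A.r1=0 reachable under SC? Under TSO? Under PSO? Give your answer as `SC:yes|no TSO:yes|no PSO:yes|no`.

outcome vector order: (A.r0,A.r1)
SC: 5 outcomes — {00; 01; 02; 21; 22}
TSO: 5 outcomes — {00; 01; 02; 21; 22}
PSO: 6 outcomes — {00; 01; 02; 20; 21; 22}
target 20 ∈ {PSO}

SC:no TSO:no PSO:yes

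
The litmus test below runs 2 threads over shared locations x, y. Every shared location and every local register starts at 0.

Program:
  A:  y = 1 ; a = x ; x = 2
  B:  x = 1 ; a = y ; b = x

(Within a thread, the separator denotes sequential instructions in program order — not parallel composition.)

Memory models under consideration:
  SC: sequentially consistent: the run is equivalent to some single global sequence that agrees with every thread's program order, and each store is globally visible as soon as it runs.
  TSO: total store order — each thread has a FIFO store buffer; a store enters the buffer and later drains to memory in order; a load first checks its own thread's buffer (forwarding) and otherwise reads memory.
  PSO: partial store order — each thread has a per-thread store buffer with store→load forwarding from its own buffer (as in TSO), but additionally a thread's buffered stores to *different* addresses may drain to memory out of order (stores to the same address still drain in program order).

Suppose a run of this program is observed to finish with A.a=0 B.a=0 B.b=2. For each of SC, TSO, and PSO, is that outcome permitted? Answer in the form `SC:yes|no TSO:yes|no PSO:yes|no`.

outcome vector order: (A.a,B.a,B.b)
under SC → 0/1/1; 0/1/2; 1/0/1; 1/0/2; 1/1/1; 1/1/2
under TSO → 0/0/1; 0/0/2; 0/1/1; 0/1/2; 1/0/1; 1/0/2; 1/1/1; 1/1/2
under PSO → 0/0/1; 0/0/2; 0/1/1; 0/1/2; 1/0/1; 1/0/2; 1/1/1; 1/1/2
target 0/0/2 ∈ {TSO,PSO}

SC:no TSO:yes PSO:yes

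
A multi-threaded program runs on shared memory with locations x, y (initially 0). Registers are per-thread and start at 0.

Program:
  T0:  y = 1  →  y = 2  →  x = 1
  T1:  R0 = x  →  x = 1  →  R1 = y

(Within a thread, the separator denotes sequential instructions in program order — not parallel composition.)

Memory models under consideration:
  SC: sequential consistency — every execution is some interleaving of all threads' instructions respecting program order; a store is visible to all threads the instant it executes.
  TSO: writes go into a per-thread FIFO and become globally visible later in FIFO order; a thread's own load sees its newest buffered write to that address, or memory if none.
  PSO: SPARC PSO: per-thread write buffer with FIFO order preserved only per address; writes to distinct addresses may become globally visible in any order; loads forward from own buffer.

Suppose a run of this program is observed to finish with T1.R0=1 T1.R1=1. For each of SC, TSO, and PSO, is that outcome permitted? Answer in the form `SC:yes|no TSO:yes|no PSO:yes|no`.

outcome vector order: (T1.R0,T1.R1)
SC: 4 outcomes — {0/0, 0/1, 0/2, 1/2}
TSO: 4 outcomes — {0/0, 0/1, 0/2, 1/2}
PSO: 6 outcomes — {0/0, 0/1, 0/2, 1/0, 1/1, 1/2}
target 1/1 ∈ {PSO}

SC:no TSO:no PSO:yes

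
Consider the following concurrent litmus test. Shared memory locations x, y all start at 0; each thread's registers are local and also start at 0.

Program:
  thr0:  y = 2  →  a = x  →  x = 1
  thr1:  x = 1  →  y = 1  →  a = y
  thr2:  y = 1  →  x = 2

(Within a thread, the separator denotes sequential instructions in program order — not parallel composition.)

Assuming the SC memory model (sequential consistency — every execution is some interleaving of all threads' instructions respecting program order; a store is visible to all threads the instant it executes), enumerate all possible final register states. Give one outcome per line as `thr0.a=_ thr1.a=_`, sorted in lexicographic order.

outcome vector order: (thr0.a,thr1.a)
|SC outcomes| = 5

thr0.a=0 thr1.a=1
thr0.a=1 thr1.a=1
thr0.a=1 thr1.a=2
thr0.a=2 thr1.a=1
thr0.a=2 thr1.a=2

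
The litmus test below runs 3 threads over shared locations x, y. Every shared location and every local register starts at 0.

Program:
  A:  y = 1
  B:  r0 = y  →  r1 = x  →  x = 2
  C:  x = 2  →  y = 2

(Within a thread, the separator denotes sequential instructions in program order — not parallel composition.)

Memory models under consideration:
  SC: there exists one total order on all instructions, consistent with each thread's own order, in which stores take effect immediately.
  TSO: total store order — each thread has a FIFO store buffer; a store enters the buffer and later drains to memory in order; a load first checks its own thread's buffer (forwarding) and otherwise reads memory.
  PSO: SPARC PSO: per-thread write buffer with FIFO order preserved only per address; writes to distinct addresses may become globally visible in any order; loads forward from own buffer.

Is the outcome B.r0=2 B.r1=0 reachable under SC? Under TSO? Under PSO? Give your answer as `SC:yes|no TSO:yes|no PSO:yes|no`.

outcome vector order: (B.r0,B.r1)
under SC → 00; 02; 10; 12; 22
under TSO → 00; 02; 10; 12; 22
under PSO → 00; 02; 10; 12; 20; 22
target 20 ∈ {PSO}

SC:no TSO:no PSO:yes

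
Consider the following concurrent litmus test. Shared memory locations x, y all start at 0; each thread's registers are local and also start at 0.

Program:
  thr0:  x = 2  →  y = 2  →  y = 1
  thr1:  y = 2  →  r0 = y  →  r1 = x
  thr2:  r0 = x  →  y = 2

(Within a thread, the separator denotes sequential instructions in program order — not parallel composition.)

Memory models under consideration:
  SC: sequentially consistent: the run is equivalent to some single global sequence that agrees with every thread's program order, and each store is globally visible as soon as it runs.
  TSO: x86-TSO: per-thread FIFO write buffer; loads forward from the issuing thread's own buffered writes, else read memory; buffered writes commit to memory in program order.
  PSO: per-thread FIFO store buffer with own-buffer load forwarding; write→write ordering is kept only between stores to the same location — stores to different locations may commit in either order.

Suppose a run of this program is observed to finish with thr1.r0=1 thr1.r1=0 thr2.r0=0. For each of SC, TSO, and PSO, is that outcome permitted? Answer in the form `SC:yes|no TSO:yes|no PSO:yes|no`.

outcome vector order: (thr1.r0,thr1.r1,thr2.r0)
[SC] allowed = {<1 2 0>; <1 2 2>; <2 0 0>; <2 0 2>; <2 2 0>; <2 2 2>}
[TSO] allowed = {<1 2 0>; <1 2 2>; <2 0 0>; <2 0 2>; <2 2 0>; <2 2 2>}
[PSO] allowed = {<1 0 0>; <1 0 2>; <1 2 0>; <1 2 2>; <2 0 0>; <2 0 2>; <2 2 0>; <2 2 2>}
target <1 0 0> ∈ {PSO}

SC:no TSO:no PSO:yes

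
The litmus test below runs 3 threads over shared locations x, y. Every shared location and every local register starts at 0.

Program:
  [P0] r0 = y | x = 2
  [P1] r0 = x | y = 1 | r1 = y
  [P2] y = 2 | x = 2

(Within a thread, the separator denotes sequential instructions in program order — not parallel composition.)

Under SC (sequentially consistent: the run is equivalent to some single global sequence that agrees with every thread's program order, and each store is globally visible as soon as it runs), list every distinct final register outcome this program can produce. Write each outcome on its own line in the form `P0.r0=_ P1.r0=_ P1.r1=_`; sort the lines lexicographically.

outcome vector order: (P0.r0,P1.r0,P1.r1)
|SC outcomes| = 10

P0.r0=0 P1.r0=0 P1.r1=1
P0.r0=0 P1.r0=0 P1.r1=2
P0.r0=0 P1.r0=2 P1.r1=1
P0.r0=0 P1.r0=2 P1.r1=2
P0.r0=1 P1.r0=0 P1.r1=1
P0.r0=1 P1.r0=0 P1.r1=2
P0.r0=1 P1.r0=2 P1.r1=1
P0.r0=2 P1.r0=0 P1.r1=1
P0.r0=2 P1.r0=0 P1.r1=2
P0.r0=2 P1.r0=2 P1.r1=1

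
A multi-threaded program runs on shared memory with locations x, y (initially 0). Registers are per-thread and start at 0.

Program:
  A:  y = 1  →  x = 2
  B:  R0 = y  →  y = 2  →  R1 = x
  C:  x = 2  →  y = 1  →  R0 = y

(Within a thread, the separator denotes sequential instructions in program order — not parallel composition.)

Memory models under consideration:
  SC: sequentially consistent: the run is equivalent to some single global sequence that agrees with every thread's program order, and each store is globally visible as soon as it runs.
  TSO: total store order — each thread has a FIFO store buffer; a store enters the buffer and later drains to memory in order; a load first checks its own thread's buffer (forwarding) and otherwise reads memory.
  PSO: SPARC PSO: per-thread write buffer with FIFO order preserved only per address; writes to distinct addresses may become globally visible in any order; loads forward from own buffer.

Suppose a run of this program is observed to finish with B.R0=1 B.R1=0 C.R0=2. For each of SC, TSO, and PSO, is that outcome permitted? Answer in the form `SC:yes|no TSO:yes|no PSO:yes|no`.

SC:no TSO:yes PSO:yes

outcome vector order: (B.R0,B.R1,C.R0)
SC: 6 outcomes — {(0,0,1); (0,2,1); (0,2,2); (1,0,1); (1,2,1); (1,2,2)}
TSO: 8 outcomes — {(0,0,1); (0,0,2); (0,2,1); (0,2,2); (1,0,1); (1,0,2); (1,2,1); (1,2,2)}
PSO: 8 outcomes — {(0,0,1); (0,0,2); (0,2,1); (0,2,2); (1,0,1); (1,0,2); (1,2,1); (1,2,2)}
target (1,0,2) ∈ {TSO,PSO}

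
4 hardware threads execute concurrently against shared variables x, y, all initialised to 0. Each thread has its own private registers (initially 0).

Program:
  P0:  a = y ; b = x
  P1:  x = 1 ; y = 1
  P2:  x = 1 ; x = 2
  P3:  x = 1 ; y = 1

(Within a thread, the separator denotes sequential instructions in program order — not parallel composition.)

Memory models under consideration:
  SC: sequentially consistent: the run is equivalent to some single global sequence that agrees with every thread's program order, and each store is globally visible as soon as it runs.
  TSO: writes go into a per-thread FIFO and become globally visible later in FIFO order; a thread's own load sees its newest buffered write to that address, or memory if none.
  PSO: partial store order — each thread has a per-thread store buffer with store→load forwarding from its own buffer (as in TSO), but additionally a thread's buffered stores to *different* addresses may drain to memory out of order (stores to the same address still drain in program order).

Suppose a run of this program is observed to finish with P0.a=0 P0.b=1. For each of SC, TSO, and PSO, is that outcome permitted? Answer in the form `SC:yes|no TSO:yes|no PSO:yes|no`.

outcome vector order: (P0.a,P0.b)
[SC] allowed = {00 01 02 11 12}
[TSO] allowed = {00 01 02 11 12}
[PSO] allowed = {00 01 02 10 11 12}
target 01 ∈ {SC,TSO,PSO}

SC:yes TSO:yes PSO:yes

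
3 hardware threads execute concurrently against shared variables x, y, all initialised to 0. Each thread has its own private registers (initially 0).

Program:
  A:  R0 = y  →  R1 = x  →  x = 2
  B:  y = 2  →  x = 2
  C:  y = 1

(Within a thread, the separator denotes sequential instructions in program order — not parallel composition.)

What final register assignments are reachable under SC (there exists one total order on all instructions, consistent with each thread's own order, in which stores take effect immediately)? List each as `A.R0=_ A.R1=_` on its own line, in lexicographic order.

A.R0=0 A.R1=0
A.R0=0 A.R1=2
A.R0=1 A.R1=0
A.R0=1 A.R1=2
A.R0=2 A.R1=0
A.R0=2 A.R1=2

outcome vector order: (A.R0,A.R1)
|SC outcomes| = 6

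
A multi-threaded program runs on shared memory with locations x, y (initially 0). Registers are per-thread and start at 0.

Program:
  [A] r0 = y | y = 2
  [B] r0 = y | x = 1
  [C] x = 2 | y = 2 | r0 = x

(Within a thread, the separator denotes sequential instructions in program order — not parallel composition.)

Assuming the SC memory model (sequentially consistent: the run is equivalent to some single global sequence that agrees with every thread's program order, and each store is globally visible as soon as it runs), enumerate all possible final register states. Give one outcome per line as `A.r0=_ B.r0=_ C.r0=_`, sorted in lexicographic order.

outcome vector order: (A.r0,B.r0,C.r0)
|SC outcomes| = 8

A.r0=0 B.r0=0 C.r0=1
A.r0=0 B.r0=0 C.r0=2
A.r0=0 B.r0=2 C.r0=1
A.r0=0 B.r0=2 C.r0=2
A.r0=2 B.r0=0 C.r0=1
A.r0=2 B.r0=0 C.r0=2
A.r0=2 B.r0=2 C.r0=1
A.r0=2 B.r0=2 C.r0=2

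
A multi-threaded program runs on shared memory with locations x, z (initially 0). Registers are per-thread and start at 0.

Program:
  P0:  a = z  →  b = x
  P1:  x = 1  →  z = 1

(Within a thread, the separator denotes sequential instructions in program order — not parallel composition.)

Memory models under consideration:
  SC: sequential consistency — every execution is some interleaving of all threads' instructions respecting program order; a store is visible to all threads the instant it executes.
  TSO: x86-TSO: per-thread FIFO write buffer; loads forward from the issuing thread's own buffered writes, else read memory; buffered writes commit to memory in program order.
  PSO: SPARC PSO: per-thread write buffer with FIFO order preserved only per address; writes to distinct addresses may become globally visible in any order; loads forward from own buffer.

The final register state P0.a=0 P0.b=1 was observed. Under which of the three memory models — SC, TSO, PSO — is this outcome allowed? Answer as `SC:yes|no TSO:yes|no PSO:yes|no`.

outcome vector order: (P0.a,P0.b)
[SC] allowed = {00, 01, 11}
[TSO] allowed = {00, 01, 11}
[PSO] allowed = {00, 01, 10, 11}
target 01 ∈ {SC,TSO,PSO}

SC:yes TSO:yes PSO:yes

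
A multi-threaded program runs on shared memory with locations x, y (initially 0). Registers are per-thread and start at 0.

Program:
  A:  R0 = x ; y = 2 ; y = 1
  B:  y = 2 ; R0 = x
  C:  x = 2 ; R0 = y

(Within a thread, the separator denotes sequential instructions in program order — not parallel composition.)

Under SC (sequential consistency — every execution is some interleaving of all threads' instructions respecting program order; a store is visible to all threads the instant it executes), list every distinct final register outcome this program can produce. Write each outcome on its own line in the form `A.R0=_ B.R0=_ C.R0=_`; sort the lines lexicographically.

outcome vector order: (A.R0,B.R0,C.R0)
|SC outcomes| = 10

A.R0=0 B.R0=0 C.R0=1
A.R0=0 B.R0=0 C.R0=2
A.R0=0 B.R0=2 C.R0=0
A.R0=0 B.R0=2 C.R0=1
A.R0=0 B.R0=2 C.R0=2
A.R0=2 B.R0=0 C.R0=1
A.R0=2 B.R0=0 C.R0=2
A.R0=2 B.R0=2 C.R0=0
A.R0=2 B.R0=2 C.R0=1
A.R0=2 B.R0=2 C.R0=2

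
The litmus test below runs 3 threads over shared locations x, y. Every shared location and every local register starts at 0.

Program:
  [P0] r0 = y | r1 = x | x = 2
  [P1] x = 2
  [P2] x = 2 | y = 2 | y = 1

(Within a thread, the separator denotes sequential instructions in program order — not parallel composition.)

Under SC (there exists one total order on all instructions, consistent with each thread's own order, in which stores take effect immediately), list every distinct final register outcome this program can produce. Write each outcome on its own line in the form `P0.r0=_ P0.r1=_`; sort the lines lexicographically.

P0.r0=0 P0.r1=0
P0.r0=0 P0.r1=2
P0.r0=1 P0.r1=2
P0.r0=2 P0.r1=2

outcome vector order: (P0.r0,P0.r1)
|SC outcomes| = 4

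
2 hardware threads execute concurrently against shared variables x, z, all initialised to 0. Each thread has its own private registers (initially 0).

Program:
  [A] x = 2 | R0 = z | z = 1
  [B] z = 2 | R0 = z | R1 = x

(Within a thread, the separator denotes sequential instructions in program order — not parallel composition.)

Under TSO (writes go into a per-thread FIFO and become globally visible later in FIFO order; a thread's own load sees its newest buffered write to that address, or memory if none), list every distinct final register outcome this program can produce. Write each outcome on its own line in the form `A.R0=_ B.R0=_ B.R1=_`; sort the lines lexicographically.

outcome vector order: (A.R0,B.R0,B.R1)
|TSO outcomes| = 6

A.R0=0 B.R0=1 B.R1=2
A.R0=0 B.R0=2 B.R1=0
A.R0=0 B.R0=2 B.R1=2
A.R0=2 B.R0=1 B.R1=2
A.R0=2 B.R0=2 B.R1=0
A.R0=2 B.R0=2 B.R1=2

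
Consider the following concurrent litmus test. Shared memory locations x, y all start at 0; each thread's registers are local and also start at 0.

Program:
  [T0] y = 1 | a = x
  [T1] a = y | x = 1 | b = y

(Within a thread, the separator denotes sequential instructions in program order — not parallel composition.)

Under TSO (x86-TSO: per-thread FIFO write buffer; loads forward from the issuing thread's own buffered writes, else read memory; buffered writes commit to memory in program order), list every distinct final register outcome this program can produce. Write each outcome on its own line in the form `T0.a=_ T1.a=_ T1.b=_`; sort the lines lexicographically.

T0.a=0 T1.a=0 T1.b=0
T0.a=0 T1.a=0 T1.b=1
T0.a=0 T1.a=1 T1.b=1
T0.a=1 T1.a=0 T1.b=0
T0.a=1 T1.a=0 T1.b=1
T0.a=1 T1.a=1 T1.b=1

outcome vector order: (T0.a,T1.a,T1.b)
|TSO outcomes| = 6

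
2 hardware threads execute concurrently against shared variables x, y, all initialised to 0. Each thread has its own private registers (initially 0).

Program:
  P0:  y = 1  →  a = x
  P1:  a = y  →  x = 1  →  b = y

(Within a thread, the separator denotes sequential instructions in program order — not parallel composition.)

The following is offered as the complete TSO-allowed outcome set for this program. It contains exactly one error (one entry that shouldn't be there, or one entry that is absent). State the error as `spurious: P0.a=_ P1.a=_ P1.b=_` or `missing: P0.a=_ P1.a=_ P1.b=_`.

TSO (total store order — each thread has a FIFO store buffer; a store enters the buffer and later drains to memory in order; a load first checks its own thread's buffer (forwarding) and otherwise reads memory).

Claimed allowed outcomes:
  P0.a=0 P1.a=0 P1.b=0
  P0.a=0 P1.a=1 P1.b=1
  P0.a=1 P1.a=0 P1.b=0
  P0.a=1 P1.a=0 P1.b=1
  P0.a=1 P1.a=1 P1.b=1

outcome vector order: (P0.a,P1.a,P1.b)
TSO (6): 0/0/0 0/0/1 0/1/1 1/0/0 1/0/1 1/1/1
TSO∖claimed = {0/0/1}

missing: P0.a=0 P1.a=0 P1.b=1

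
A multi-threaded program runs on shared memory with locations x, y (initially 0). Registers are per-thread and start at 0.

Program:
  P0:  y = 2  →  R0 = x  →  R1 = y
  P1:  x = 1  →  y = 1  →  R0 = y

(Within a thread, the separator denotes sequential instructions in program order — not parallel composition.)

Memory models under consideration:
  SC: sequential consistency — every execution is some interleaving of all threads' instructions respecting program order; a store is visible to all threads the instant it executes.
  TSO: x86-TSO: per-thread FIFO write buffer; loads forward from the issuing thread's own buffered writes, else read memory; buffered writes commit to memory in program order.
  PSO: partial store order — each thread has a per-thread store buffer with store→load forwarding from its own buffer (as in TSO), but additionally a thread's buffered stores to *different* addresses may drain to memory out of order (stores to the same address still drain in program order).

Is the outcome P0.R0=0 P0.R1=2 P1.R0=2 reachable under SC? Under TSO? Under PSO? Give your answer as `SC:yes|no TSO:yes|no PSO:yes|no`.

outcome vector order: (P0.R0,P0.R1,P1.R0)
under SC → (0,1,1), (0,2,1), (1,1,1), (1,2,1), (1,2,2)
under TSO → (0,1,1), (0,2,1), (0,2,2), (1,1,1), (1,2,1), (1,2,2)
under PSO → (0,1,1), (0,2,1), (0,2,2), (1,1,1), (1,2,1), (1,2,2)
target (0,2,2) ∈ {TSO,PSO}

SC:no TSO:yes PSO:yes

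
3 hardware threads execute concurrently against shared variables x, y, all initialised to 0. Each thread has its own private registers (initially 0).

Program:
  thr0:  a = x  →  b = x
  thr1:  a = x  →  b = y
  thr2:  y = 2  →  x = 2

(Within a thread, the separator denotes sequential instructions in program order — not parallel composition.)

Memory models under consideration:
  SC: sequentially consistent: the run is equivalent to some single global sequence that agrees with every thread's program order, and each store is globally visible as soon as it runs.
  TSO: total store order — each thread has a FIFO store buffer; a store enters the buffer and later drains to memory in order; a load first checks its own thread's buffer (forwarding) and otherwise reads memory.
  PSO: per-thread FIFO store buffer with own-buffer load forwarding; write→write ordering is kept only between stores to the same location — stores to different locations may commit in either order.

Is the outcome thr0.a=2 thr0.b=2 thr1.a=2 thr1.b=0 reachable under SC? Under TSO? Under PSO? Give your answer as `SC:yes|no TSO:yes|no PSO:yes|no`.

SC:no TSO:no PSO:yes

outcome vector order: (thr0.a,thr0.b,thr1.a,thr1.b)
under SC → <0 0 0 0>, <0 0 0 2>, <0 0 2 2>, <0 2 0 0>, <0 2 0 2>, <0 2 2 2>, <2 2 0 0>, <2 2 0 2>, <2 2 2 2>
under TSO → <0 0 0 0>, <0 0 0 2>, <0 0 2 2>, <0 2 0 0>, <0 2 0 2>, <0 2 2 2>, <2 2 0 0>, <2 2 0 2>, <2 2 2 2>
under PSO → <0 0 0 0>, <0 0 0 2>, <0 0 2 0>, <0 0 2 2>, <0 2 0 0>, <0 2 0 2>, <0 2 2 0>, <0 2 2 2>, <2 2 0 0>, <2 2 0 2>, <2 2 2 0>, <2 2 2 2>
target <2 2 2 0> ∈ {PSO}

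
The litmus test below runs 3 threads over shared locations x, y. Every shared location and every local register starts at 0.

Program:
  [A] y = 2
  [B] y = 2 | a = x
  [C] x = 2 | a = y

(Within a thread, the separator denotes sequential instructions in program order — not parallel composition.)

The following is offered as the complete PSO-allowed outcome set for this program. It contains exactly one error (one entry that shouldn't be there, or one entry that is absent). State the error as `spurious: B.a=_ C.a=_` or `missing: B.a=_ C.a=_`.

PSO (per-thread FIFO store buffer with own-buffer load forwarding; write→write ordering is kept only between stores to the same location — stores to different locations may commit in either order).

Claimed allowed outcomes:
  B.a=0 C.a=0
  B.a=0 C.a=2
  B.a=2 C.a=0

outcome vector order: (B.a,C.a)
under PSO → 00, 02, 20, 22
PSO∖claimed = {22}

missing: B.a=2 C.a=2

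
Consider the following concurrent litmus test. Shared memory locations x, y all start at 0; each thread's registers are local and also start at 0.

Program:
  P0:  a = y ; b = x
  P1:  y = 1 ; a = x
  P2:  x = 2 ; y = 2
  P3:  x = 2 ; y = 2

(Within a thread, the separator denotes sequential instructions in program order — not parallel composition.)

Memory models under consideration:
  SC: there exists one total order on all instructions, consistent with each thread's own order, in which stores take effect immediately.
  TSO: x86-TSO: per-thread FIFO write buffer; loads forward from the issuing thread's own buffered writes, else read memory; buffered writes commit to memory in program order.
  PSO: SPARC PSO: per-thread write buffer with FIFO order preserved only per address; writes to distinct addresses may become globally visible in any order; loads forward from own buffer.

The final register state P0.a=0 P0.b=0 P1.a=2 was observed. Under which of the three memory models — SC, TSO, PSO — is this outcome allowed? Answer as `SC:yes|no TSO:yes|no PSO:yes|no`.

outcome vector order: (P0.a,P0.b,P1.a)
under SC → 0/0/0; 0/0/2; 0/2/0; 0/2/2; 1/0/0; 1/0/2; 1/2/0; 1/2/2; 2/2/0; 2/2/2
under TSO → 0/0/0; 0/0/2; 0/2/0; 0/2/2; 1/0/0; 1/0/2; 1/2/0; 1/2/2; 2/2/0; 2/2/2
under PSO → 0/0/0; 0/0/2; 0/2/0; 0/2/2; 1/0/0; 1/0/2; 1/2/0; 1/2/2; 2/0/0; 2/0/2; 2/2/0; 2/2/2
target 0/0/2 ∈ {SC,TSO,PSO}

SC:yes TSO:yes PSO:yes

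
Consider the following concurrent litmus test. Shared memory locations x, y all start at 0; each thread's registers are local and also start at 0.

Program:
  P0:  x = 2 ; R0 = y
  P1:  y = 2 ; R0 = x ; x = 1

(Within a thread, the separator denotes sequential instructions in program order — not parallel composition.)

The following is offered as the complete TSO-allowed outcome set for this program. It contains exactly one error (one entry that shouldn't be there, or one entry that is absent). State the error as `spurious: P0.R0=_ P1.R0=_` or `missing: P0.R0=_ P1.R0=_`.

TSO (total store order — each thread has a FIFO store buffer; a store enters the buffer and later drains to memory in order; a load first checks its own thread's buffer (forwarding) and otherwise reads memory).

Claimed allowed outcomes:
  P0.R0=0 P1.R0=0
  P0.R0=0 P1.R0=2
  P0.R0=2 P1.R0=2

outcome vector order: (P0.R0,P1.R0)
under TSO → 0/0, 0/2, 2/0, 2/2
TSO∖claimed = {2/0}

missing: P0.R0=2 P1.R0=0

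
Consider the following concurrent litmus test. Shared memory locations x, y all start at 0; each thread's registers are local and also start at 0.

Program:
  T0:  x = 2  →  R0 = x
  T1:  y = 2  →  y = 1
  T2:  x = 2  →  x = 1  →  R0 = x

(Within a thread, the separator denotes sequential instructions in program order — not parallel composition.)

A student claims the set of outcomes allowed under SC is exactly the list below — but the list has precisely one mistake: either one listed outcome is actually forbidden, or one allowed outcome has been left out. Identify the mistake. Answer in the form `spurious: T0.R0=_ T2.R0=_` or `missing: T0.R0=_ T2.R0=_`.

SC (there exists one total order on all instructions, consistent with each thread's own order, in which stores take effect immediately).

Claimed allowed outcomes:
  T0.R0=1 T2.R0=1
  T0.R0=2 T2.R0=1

outcome vector order: (T0.R0,T2.R0)
SC (3): 1/1; 2/1; 2/2
SC∖claimed = {2/2}

missing: T0.R0=2 T2.R0=2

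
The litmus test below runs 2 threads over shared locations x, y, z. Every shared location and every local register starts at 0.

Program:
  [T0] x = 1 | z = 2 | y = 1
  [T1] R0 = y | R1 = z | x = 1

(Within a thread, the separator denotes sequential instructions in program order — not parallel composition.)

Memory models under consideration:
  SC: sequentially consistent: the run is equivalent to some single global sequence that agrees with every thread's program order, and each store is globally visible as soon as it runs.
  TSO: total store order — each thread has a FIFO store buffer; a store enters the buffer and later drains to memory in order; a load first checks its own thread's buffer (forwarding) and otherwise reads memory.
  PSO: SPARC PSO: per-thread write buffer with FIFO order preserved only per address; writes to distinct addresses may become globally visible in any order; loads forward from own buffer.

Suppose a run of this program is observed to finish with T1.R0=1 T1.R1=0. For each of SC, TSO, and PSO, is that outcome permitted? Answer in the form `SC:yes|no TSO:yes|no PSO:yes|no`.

SC:no TSO:no PSO:yes

outcome vector order: (T1.R0,T1.R1)
under SC → 0/0 0/2 1/2
under TSO → 0/0 0/2 1/2
under PSO → 0/0 0/2 1/0 1/2
target 1/0 ∈ {PSO}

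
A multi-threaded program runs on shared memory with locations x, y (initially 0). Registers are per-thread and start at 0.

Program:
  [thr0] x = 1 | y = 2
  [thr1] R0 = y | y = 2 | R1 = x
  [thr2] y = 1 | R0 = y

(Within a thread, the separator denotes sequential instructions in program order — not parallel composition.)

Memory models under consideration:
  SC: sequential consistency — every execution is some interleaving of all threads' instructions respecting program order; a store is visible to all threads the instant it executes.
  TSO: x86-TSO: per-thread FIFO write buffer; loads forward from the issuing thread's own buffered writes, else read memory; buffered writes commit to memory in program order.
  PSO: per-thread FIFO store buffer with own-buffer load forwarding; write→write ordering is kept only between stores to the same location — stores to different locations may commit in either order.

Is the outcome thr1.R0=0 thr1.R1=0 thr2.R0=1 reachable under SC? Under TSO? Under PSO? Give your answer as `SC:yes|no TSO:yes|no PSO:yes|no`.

SC:yes TSO:yes PSO:yes

outcome vector order: (thr1.R0,thr1.R1,thr2.R0)
[SC] allowed = {<0 0 1>, <0 0 2>, <0 1 1>, <0 1 2>, <1 0 1>, <1 0 2>, <1 1 1>, <1 1 2>, <2 1 1>, <2 1 2>}
[TSO] allowed = {<0 0 1>, <0 0 2>, <0 1 1>, <0 1 2>, <1 0 1>, <1 0 2>, <1 1 1>, <1 1 2>, <2 1 1>, <2 1 2>}
[PSO] allowed = {<0 0 1>, <0 0 2>, <0 1 1>, <0 1 2>, <1 0 1>, <1 0 2>, <1 1 1>, <1 1 2>, <2 0 1>, <2 0 2>, <2 1 1>, <2 1 2>}
target <0 0 1> ∈ {SC,TSO,PSO}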